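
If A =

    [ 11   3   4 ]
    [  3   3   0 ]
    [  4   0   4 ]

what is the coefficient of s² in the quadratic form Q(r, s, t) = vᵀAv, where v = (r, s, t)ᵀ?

3

The coefficient of s² is the diagonal entry A[2,2] = 3.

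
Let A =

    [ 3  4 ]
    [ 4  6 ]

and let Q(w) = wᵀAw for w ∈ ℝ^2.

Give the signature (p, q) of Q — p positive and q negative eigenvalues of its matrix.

(2, 0)

Applying the same elementary operations to the rows and columns of A produces a congruent diagonal matrix with entries 3, 2/3.
So there are 2 positive pivots.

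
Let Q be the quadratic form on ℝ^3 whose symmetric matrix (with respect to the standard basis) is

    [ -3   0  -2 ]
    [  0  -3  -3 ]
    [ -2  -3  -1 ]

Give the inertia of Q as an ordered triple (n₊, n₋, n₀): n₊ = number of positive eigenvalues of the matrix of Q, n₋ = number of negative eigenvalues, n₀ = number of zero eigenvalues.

Congruent diagonalization of A (simultaneous row and column reduction) yields pivots -3, -3, 10/3.
That gives 1 positive, 2 negative pivots.

(1, 2, 0)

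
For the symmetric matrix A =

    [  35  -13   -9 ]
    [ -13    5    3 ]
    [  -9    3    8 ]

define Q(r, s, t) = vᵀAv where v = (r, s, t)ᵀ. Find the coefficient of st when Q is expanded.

The coefficient of st is A[2,3] + A[3,2] = 2·3 = 6.

6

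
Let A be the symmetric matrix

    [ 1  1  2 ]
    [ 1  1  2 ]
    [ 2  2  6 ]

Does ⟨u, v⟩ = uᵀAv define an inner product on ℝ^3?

no

Row-reducing A symmetrically gives the diagonal entries 1, 0, 2.
That gives 2 positive, 1 zero pivots.
Hence Q is positive semidefinite.
⟨·,·⟩ is an inner product exactly when A is positive definite.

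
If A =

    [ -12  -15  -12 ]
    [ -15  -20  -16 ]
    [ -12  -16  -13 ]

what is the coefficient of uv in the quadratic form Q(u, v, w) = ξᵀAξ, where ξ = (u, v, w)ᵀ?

-30

The coefficient of uv is A[1,2] + A[2,1] = 2·(-15) = -30.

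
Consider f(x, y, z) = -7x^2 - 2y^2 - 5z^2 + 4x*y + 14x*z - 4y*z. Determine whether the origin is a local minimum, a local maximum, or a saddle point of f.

saddle point

The Hessian at the origin is H = [[-14, 4, 14], [4, -4, -4], [14, -4, -10]].
Row-reducing H symmetrically gives the diagonal entries -14, -20/7, 4.
Counting signs: 1 positive, 2 negative.
H is indefinite, so the origin is a saddle point.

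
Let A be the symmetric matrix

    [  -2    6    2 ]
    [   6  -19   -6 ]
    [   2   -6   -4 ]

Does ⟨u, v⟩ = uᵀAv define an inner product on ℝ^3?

Row-reducing A symmetrically gives the diagonal entries -2, -1, -2.
So there are 3 negative pivots.
Hence Q is negative definite.
⟨·,·⟩ is an inner product exactly when A is positive definite.

no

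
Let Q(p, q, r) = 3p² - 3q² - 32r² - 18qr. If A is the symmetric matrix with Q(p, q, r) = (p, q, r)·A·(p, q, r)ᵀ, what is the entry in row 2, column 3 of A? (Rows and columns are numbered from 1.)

-9

The coefficient of q·r in Q is -18. For a symmetric A this equals A[2,3] + A[3,2] = 2·A[2,3].
So A[2,3] = -18/2 = -9.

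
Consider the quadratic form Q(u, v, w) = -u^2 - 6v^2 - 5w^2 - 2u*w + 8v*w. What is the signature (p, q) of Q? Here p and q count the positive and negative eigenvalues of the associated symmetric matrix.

The associated matrix is A = [[-1, 0, -1], [0, -6, 4], [-1, 4, -5]].
An LDLᵀ factorisation of A has diagonal entries -1, -6, -4/3.
Counting signs: 3 negative.

(0, 3)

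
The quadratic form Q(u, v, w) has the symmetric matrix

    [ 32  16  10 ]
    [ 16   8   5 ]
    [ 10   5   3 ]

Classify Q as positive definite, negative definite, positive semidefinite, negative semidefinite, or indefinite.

Symmetric row and column elimination reduces A to a congruent diagonal form with pivots 32, 0, -1/8.
So there are 1 positive, 1 negative, 1 zero pivots.
Hence Q is indefinite.

indefinite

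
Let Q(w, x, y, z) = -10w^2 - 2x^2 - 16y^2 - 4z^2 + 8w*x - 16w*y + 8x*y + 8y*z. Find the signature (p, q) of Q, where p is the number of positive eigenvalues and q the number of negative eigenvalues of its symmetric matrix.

The associated matrix is A = [[-10, 4, -8, 0], [4, -2, 4, 0], [-8, 4, -16, 4], [0, 0, 4, -4]].
Congruent diagonalization of A (simultaneous row and column reduction) yields pivots -10, -2/5, -8, -2.
So there are 4 negative pivots.

(0, 4)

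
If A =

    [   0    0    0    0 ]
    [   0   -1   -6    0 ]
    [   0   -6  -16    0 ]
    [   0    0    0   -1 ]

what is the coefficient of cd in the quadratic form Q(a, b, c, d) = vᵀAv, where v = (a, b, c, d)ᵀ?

The coefficient of cd is A[3,4] + A[4,3] = 2·0 = 0.

0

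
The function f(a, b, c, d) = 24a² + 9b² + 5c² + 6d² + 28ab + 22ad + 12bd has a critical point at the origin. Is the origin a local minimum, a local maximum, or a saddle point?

The Hessian at the origin is H = [[48, 28, 0, 22], [28, 18, 0, 12], [0, 0, 10, 0], [22, 12, 0, 12]].
An LDLᵀ factorisation of H has diagonal entries 48, 5/3, 10, 3/2.
That gives 4 positive pivots.
H is positive definite, so the origin is a strict local minimum.

local minimum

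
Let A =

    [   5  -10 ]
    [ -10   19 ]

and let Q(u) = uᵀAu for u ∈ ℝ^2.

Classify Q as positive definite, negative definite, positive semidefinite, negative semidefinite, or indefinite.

For the 2×2 matrix [[5, -10], [-10, 19]]: det = 5·19 − (-10)² = -5, trace = 24.
det < 0 so the eigenvalues have opposite signs; the form is indefinite.

indefinite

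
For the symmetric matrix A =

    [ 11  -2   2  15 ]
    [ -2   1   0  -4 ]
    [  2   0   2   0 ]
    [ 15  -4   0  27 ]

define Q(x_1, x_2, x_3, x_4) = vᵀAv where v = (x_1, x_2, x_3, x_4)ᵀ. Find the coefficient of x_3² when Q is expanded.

The coefficient of x_3² is the diagonal entry A[3,3] = 2.

2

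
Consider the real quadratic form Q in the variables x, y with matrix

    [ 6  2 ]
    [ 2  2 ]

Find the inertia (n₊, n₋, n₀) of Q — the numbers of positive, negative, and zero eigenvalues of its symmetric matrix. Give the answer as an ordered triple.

An LDLᵀ factorisation of A has diagonal entries 6, 4/3.
Counting signs: 2 positive.

(2, 0, 0)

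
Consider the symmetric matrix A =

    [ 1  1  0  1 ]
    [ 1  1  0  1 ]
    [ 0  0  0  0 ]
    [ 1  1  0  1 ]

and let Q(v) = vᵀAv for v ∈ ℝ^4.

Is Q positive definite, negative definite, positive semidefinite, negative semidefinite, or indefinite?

Symmetric row and column elimination reduces A to a congruent diagonal form with pivots 1, 0, 0, 0.
Counting signs: 1 positive, 3 zero.
Hence Q is positive semidefinite.

positive semidefinite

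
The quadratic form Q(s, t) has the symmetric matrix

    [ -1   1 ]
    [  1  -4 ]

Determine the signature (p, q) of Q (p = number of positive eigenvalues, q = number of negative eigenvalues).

(0, 2)

An LDLᵀ factorisation of A has diagonal entries -1, -3.
Counting signs: 2 negative.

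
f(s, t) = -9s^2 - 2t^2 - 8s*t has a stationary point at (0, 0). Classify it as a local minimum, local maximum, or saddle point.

The Hessian at the origin is H = [[-18, -8], [-8, -4]].
det H = -18·-4 − (-8)² = 8 > 0 and H[1,1] = -18 < 0, so H is negative definite.
Therefore the origin is a local maximum.

local maximum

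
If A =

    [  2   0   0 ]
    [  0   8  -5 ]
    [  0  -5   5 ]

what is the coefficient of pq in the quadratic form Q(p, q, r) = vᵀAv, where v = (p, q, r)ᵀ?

0

The coefficient of pq is A[1,2] + A[2,1] = 2·0 = 0.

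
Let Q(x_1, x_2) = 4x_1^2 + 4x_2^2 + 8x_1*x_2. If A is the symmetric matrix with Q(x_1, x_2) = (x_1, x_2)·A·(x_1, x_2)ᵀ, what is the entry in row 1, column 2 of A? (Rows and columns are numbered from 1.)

The coefficient of x_1·x_2 in Q is 8. For a symmetric A this equals A[1,2] + A[2,1] = 2·A[1,2].
So A[1,2] = 8/2 = 4.

4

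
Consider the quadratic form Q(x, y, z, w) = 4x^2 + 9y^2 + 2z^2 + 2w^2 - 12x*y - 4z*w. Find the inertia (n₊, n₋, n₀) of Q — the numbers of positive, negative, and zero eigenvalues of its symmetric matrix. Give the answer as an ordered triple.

(2, 0, 2)

Write A = [[4, -6, 0, 0], [-6, 9, 0, 0], [0, 0, 2, -2], [0, 0, -2, 2]].
Symmetric row and column elimination reduces A to a congruent diagonal form with pivots 4, 0, 2, 0.
Counting signs: 2 positive, 2 zero.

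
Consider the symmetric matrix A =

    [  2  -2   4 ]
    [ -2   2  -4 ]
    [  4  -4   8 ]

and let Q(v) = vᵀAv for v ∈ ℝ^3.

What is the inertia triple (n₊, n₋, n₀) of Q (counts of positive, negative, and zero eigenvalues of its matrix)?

(1, 0, 2)

Congruent diagonalization of A (simultaneous row and column reduction) yields pivots 2, 0, 0.
That gives 1 positive, 2 zero pivots.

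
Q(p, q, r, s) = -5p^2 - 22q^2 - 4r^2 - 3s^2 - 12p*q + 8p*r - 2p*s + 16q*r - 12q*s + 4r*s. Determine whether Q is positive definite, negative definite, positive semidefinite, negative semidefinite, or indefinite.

The associated matrix is A = [[-5, -6, 4, -1], [-6, -22, 8, -6], [4, 8, -4, 2], [-1, -6, 2, -3]].
An LDLᵀ factorisation of A has diagonal entries -5, -74/5, -4/37, -1.
Counting signs: 4 negative.
Hence Q is negative definite.

negative definite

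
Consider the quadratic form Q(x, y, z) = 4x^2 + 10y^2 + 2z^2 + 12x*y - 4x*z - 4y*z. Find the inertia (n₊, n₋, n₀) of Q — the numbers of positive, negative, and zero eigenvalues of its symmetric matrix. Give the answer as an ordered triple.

Write A = [[4, 6, -2], [6, 10, -2], [-2, -2, 2]].
Applying the same elementary operations to the rows and columns of A produces a congruent diagonal matrix with entries 4, 1, 0.
So there are 2 positive, 1 zero pivots.

(2, 0, 1)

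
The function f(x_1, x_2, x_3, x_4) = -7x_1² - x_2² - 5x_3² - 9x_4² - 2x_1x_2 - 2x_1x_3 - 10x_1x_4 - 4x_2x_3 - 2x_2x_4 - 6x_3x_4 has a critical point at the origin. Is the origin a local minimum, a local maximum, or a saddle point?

The Hessian at the origin is H = [[-14, -2, -2, -10], [-2, -2, -4, -2], [-2, -4, -10, -6], [-10, -2, -6, -18]].
Symmetric row and column elimination reduces H to a congruent diagonal form with pivots -14, -12/7, -5/3, -4.
Counting signs: 4 negative.
H is negative definite, so the origin is a strict local maximum.

local maximum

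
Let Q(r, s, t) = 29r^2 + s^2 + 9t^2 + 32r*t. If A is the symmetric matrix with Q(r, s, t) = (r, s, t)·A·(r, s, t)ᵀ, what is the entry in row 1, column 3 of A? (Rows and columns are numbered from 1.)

The coefficient of r·t in Q is 32. For a symmetric A this equals A[1,3] + A[3,1] = 2·A[1,3].
So A[1,3] = 32/2 = 16.

16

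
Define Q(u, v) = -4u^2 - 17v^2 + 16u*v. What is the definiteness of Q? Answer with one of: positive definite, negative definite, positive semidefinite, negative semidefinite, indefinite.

The symmetric matrix of Q is [[-4, 8], [8, -17]].
For the 2×2 matrix [[-4, 8], [8, -17]]: det = -4·-17 − (8)² = 4, trace = -21.
det > 0 so both eigenvalues share the sign of the trace; trace = -21 < 0 ⇒ both negative.

negative definite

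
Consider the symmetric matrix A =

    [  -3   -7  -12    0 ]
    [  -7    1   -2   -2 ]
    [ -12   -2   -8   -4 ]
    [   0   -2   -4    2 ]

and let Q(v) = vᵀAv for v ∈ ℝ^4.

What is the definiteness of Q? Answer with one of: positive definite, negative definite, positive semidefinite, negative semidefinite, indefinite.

indefinite

Congruent diagonalization of A (simultaneous row and column reduction) yields pivots -3, 52/3, 1, 10/13.
Counting signs: 3 positive, 1 negative.
Hence Q is indefinite.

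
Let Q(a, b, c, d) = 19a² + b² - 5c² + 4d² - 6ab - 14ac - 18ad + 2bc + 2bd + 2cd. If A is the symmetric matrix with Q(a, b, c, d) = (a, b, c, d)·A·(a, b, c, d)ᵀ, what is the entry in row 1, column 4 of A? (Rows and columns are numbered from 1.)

-9

The coefficient of a·d in Q is -18. For a symmetric A this equals A[1,4] + A[4,1] = 2·A[1,4].
So A[1,4] = -18/2 = -9.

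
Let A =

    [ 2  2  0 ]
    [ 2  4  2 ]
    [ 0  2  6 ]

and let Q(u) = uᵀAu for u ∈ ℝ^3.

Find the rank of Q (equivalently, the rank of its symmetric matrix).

An LDLᵀ factorisation of A has diagonal entries 2, 2, 4.
That gives 3 positive pivots.
The rank is the number of nonzero pivots: 3.

3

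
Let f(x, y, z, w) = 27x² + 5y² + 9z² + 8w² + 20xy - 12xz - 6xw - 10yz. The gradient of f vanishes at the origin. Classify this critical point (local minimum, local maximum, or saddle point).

local minimum

The Hessian at the origin is H = [[54, 20, -12, -6], [20, 10, -10, 0], [-12, -10, 18, 0], [-6, 0, 0, 16]].
An LDLᵀ factorisation of H has diagonal entries 54, 70/27, 24/7, 10.
So there are 4 positive pivots.
H is positive definite, so the origin is a strict local minimum.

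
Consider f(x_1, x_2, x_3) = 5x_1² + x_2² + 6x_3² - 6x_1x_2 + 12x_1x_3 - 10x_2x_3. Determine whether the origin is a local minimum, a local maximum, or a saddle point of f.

saddle point

The Hessian at the origin is H = [[10, -6, 12], [-6, 2, -10], [12, -10, 12]].
Applying the same elementary operations to the rows and columns of H produces a congruent diagonal matrix with entries 10, -8/5, 5/2.
Counting signs: 2 positive, 1 negative.
H is indefinite, so the origin is a saddle point.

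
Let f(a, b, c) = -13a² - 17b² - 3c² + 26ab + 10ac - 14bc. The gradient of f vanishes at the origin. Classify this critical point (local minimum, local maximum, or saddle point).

local maximum

The Hessian at the origin is H = [[-26, 26, 10], [26, -34, -14], [10, -14, -6]].
Symmetric row and column elimination reduces H to a congruent diagonal form with pivots -26, -8, -2/13.
That gives 3 negative pivots.
H is negative definite, so the origin is a strict local maximum.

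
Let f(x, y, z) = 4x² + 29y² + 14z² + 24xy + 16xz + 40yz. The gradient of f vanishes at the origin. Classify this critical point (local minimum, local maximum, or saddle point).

saddle point

The Hessian at the origin is H = [[8, 24, 16], [24, 58, 40], [16, 40, 28]].
An LDLᵀ factorisation of H has diagonal entries 8, -14, 4/7.
So there are 2 positive, 1 negative pivots.
H is indefinite, so the origin is a saddle point.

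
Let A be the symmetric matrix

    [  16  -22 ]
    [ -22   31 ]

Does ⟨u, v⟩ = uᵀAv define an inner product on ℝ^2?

Leading principal minors: Δ_1 = 16, Δ_2 = 12.
All leading principal minors are positive, so by Sylvester's criterion Q is positive definite.
⟨·,·⟩ is an inner product exactly when A is positive definite.

yes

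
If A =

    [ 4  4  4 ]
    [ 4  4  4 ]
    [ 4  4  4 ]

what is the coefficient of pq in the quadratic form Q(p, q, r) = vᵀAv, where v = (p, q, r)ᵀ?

The coefficient of pq is A[1,2] + A[2,1] = 2·4 = 8.

8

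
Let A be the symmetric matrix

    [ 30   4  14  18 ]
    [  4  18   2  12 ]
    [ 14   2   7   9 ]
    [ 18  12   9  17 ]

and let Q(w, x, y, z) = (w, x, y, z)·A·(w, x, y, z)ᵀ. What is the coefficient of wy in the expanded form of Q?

28

The coefficient of wy is A[1,3] + A[3,1] = 2·14 = 28.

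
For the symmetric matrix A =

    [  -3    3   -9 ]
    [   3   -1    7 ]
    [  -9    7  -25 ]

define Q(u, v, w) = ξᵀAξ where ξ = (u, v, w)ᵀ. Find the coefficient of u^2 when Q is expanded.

The coefficient of u^2 is the diagonal entry A[1,1] = -3.

-3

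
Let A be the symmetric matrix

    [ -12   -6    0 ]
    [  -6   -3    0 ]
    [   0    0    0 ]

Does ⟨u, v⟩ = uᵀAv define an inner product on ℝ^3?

Symmetric row and column elimination reduces A to a congruent diagonal form with pivots -12, 0, 0.
Counting signs: 1 negative, 2 zero.
Hence Q is negative semidefinite.
⟨·,·⟩ is an inner product exactly when A is positive definite.

no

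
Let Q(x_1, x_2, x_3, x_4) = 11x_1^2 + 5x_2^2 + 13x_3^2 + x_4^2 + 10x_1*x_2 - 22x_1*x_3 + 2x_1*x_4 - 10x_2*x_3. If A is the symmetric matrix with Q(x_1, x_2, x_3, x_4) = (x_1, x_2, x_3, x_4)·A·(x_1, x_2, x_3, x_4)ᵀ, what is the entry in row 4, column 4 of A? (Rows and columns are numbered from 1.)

1

The coefficient of x_4^2 in Q is 1, and that is exactly A[4,4].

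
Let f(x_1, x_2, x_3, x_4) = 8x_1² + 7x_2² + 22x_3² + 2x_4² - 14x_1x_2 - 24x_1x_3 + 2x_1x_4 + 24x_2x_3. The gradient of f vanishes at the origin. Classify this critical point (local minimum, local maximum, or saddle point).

local minimum

The Hessian at the origin is H = [[16, -14, -24, 2], [-14, 14, 24, 0], [-24, 24, 44, 0], [2, 0, 0, 4]].
Row-reducing H symmetrically gives the diagonal entries 16, 7/4, 20/7, 2.
So there are 4 positive pivots.
H is positive definite, so the origin is a strict local minimum.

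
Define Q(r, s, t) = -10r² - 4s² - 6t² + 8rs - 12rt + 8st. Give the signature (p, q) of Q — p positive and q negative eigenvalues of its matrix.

(0, 3)

The associated matrix is A = [[-10, 4, -6], [4, -4, 4], [-6, 4, -6]].
Symmetric row and column elimination reduces A to a congruent diagonal form with pivots -10, -12/5, -4/3.
That gives 3 negative pivots.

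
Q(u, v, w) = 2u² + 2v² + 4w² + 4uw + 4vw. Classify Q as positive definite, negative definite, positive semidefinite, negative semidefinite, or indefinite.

The symmetric matrix is A = [[2, 0, 2], [0, 2, 2], [2, 2, 4]].
Row-reducing A symmetrically gives the diagonal entries 2, 2, 0.
Counting signs: 2 positive, 1 zero.
Hence Q is positive semidefinite.

positive semidefinite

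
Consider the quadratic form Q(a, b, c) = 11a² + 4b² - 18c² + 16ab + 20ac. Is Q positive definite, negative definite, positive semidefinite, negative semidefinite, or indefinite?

indefinite

The associated matrix is A = [[11, 8, 10], [8, 4, 0], [10, 0, -18]].
Congruent diagonalization of A (simultaneous row and column reduction) yields pivots 11, -20/11, 2.
So there are 2 positive, 1 negative pivots.
Hence Q is indefinite.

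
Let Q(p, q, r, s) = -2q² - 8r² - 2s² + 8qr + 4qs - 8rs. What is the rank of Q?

The symmetric matrix is A = [[0, 0, 0, 0], [0, -2, 4, 2], [0, 4, -8, -4], [0, 2, -4, -2]].
Symmetric row and column elimination reduces A to a congruent diagonal form with pivots 0, -2, 0, 0.
Counting signs: 1 negative, 3 zero.
The rank is the number of nonzero pivots: 1.

1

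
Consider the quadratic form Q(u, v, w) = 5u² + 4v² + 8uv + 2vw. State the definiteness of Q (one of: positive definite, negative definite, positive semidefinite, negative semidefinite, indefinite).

The associated matrix is A = [[5, 4, 0], [4, 4, 1], [0, 1, 0]].
An LDLᵀ factorisation of A has diagonal entries 5, 4/5, -5/4.
So there are 2 positive, 1 negative pivots.
Hence Q is indefinite.

indefinite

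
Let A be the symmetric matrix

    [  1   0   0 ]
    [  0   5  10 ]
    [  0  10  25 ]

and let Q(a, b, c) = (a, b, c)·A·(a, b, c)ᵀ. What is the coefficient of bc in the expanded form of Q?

The coefficient of bc is A[2,3] + A[3,2] = 2·10 = 20.

20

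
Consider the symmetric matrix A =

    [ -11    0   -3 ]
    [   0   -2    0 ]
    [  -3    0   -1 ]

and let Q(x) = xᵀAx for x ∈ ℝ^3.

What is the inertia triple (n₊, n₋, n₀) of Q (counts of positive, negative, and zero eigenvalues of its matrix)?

(0, 3, 0)

Symmetric row and column elimination reduces A to a congruent diagonal form with pivots -11, -2, -2/11.
That gives 3 negative pivots.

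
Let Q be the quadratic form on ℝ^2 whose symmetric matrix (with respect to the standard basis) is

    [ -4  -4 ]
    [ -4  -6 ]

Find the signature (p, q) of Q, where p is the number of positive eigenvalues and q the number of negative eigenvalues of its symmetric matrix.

(0, 2)

Congruent diagonalization of A (simultaneous row and column reduction) yields pivots -4, -2.
So there are 2 negative pivots.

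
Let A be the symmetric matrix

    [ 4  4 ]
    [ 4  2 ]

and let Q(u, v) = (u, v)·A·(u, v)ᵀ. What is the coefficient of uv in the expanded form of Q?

8

The coefficient of uv is A[1,2] + A[2,1] = 2·4 = 8.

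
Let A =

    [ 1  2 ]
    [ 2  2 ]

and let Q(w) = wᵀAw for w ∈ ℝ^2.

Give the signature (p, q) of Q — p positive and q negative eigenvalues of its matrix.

Applying the same elementary operations to the rows and columns of A produces a congruent diagonal matrix with entries 1, -2.
So there are 1 positive, 1 negative pivots.

(1, 1)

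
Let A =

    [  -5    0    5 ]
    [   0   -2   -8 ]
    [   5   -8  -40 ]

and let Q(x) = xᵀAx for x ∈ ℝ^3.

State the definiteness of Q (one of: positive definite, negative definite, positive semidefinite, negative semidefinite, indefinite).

negative definite

Congruent diagonalization of A (simultaneous row and column reduction) yields pivots -5, -2, -3.
Counting signs: 3 negative.
Hence Q is negative definite.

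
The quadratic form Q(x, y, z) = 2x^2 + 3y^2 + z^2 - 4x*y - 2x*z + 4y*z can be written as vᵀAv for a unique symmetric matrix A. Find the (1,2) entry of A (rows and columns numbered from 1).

-2

The coefficient of x·y in Q is -4. For a symmetric A this equals A[1,2] + A[2,1] = 2·A[1,2].
So A[1,2] = -4/2 = -2.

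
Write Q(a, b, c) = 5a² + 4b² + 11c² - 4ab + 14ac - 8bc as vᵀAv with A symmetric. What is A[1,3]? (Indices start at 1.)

7

The coefficient of a·c in Q is 14. For a symmetric A this equals A[1,3] + A[3,1] = 2·A[1,3].
So A[1,3] = 14/2 = 7.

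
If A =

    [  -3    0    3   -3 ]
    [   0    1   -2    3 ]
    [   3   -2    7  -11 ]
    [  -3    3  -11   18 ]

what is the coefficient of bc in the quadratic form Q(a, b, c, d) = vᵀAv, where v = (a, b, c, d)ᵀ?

-4

The coefficient of bc is A[2,3] + A[3,2] = 2·(-2) = -4.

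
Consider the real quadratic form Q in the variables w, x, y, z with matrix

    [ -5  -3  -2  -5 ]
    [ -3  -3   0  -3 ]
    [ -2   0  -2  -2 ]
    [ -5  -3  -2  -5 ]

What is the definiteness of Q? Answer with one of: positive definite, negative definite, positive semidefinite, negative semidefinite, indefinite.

Row-reducing A symmetrically gives the diagonal entries -5, -6/5, 0, 0.
Counting signs: 2 negative, 2 zero.
Hence Q is negative semidefinite.

negative semidefinite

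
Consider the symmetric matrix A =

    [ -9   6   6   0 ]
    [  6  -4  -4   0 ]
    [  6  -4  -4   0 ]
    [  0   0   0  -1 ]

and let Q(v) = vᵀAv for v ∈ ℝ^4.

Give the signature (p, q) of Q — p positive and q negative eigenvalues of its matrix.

Applying the same elementary operations to the rows and columns of A produces a congruent diagonal matrix with entries -9, 0, 0, -1.
So there are 2 negative, 2 zero pivots.

(0, 2)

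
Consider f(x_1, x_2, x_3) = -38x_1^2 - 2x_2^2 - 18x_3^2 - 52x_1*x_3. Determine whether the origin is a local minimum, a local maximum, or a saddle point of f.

local maximum

The Hessian at the origin is H = [[-76, 0, -52], [0, -4, 0], [-52, 0, -36]].
Applying the same elementary operations to the rows and columns of H produces a congruent diagonal matrix with entries -76, -4, -8/19.
Counting signs: 3 negative.
H is negative definite, so the origin is a strict local maximum.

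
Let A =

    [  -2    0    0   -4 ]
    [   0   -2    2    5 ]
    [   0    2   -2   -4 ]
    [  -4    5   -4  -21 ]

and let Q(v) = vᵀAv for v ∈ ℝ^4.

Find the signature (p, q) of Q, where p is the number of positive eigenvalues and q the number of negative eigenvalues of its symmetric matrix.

By Sylvester's law of inertia any congruent diagonalization of A has 1 positive, 3 negative and 0 zero entries.

(1, 3)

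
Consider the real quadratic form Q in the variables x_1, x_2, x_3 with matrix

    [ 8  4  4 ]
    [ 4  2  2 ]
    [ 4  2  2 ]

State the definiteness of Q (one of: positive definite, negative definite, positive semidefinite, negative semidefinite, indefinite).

Symmetric row and column elimination reduces A to a congruent diagonal form with pivots 8, 0, 0.
That gives 1 positive, 2 zero pivots.
Hence Q is positive semidefinite.

positive semidefinite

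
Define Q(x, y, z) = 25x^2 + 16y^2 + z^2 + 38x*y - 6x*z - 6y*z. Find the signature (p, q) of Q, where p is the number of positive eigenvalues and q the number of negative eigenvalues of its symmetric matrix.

Write A = [[25, 19, -3], [19, 16, -3], [-3, -3, 1]].
Symmetric row and column elimination reduces A to a congruent diagonal form with pivots 25, 39/25, 4/13.
So there are 3 positive pivots.

(3, 0)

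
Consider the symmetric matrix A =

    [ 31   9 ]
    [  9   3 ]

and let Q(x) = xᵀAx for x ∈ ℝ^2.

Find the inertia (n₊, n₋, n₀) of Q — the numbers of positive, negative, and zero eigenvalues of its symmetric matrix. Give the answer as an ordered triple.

(2, 0, 0)

Row-reducing A symmetrically gives the diagonal entries 31, 12/31.
So there are 2 positive pivots.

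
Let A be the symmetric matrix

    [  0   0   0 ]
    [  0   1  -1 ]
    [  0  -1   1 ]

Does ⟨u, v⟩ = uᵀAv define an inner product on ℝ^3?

no

Applying the same elementary operations to the rows and columns of A produces a congruent diagonal matrix with entries 0, 1, 0.
So there are 1 positive, 2 zero pivots.
Hence Q is positive semidefinite.
⟨·,·⟩ is an inner product exactly when A is positive definite.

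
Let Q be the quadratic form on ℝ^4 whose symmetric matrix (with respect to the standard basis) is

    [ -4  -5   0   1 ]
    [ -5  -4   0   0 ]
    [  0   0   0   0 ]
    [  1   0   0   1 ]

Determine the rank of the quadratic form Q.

3

Congruent diagonalization of A (simultaneous row and column reduction) yields pivots -4, 9/4, 0, 5/9.
Counting signs: 2 positive, 1 negative, 1 zero.
The rank is the number of nonzero pivots: 3.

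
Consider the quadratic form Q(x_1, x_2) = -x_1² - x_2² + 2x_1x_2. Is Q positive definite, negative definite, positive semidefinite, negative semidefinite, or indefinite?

negative semidefinite

Write A = [[-1, 1], [1, -1]].
Symmetric row and column elimination reduces A to a congruent diagonal form with pivots -1, 0.
So there are 1 negative, 1 zero pivots.
Hence Q is negative semidefinite.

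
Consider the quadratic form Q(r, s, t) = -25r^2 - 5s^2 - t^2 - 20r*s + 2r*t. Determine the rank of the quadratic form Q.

Write A = [[-25, -10, 1], [-10, -5, 0], [1, 0, -1]].
Applying the same elementary operations to the rows and columns of A produces a congruent diagonal matrix with entries -25, -1, -4/5.
That gives 3 negative pivots.
The rank is the number of nonzero pivots: 3.

3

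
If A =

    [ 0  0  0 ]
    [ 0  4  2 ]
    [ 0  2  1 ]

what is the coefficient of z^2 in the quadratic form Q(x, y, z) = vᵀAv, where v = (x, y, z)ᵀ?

The coefficient of z^2 is the diagonal entry A[3,3] = 1.

1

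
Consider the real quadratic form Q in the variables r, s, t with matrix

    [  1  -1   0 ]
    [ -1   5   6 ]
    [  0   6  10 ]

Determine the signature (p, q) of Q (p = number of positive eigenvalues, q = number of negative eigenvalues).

Congruent diagonalization of A (simultaneous row and column reduction) yields pivots 1, 4, 1.
So there are 3 positive pivots.

(3, 0)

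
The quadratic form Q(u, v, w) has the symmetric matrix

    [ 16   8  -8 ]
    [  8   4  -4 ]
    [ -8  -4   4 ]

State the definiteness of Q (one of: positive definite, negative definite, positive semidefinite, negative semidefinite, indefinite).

positive semidefinite

Row-reducing A symmetrically gives the diagonal entries 16, 0, 0.
Counting signs: 1 positive, 2 zero.
Hence Q is positive semidefinite.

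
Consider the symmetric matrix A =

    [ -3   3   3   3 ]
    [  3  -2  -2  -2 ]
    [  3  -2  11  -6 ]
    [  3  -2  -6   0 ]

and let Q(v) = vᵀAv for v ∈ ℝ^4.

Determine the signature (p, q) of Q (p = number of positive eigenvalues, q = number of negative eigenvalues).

(3, 1)

Congruent diagonalization of A (simultaneous row and column reduction) yields pivots -3, 1, 13, 10/13.
So there are 3 positive, 1 negative pivots.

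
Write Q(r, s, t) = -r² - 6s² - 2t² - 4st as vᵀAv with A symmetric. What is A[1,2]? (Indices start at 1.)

The coefficient of r·s in Q is 0. For a symmetric A this equals A[1,2] + A[2,1] = 2·A[1,2].
So A[1,2] = 0/2 = 0.

0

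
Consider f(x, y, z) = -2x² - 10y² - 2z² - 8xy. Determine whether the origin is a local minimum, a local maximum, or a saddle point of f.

The Hessian at the origin is H = [[-4, -8, 0], [-8, -20, 0], [0, 0, -4]].
Symmetric row and column elimination reduces H to a congruent diagonal form with pivots -4, -4, -4.
Counting signs: 3 negative.
H is negative definite, so the origin is a strict local maximum.

local maximum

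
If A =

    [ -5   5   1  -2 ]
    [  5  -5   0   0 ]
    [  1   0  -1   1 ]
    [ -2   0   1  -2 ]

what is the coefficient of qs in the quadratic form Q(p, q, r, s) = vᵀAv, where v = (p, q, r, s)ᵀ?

The coefficient of qs is A[2,4] + A[4,2] = 2·0 = 0.

0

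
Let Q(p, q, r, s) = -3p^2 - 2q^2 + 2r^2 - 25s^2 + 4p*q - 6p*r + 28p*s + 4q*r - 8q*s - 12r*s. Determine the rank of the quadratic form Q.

Write A = [[-3, 2, -3, 14], [2, -2, 2, -4], [-3, 2, 2, -6], [14, -4, -6, -25]].
Row-reducing A symmetrically gives the diagonal entries -3, -2/3, 5, 3.
That gives 2 positive, 2 negative pivots.
The rank is the number of nonzero pivots: 4.

4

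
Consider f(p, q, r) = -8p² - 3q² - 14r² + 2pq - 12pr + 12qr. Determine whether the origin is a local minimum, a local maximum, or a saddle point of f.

The Hessian at the origin is H = [[-16, 2, -12], [2, -6, 12], [-12, 12, -28]].
Symmetric row and column elimination reduces H to a congruent diagonal form with pivots -16, -23/4, 4/23.
Counting signs: 1 positive, 2 negative.
H is indefinite, so the origin is a saddle point.

saddle point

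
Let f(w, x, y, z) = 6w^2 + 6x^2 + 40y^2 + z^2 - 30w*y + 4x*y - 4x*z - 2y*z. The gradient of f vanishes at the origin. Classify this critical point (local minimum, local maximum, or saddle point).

local minimum

The Hessian at the origin is H = [[12, 0, -30, 0], [0, 12, 4, -4], [-30, 4, 80, -2], [0, -4, -2, 2]].
Row-reducing H symmetrically gives the diagonal entries 12, 12, 11/3, 6/11.
So there are 4 positive pivots.
H is positive definite, so the origin is a strict local minimum.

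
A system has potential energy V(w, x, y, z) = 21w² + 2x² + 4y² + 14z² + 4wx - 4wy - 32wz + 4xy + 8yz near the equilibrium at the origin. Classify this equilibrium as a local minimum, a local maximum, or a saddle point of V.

local minimum

The Hessian at the origin is H = [[42, 4, -4, -32], [4, 4, 4, 0], [-4, 4, 8, 8], [-32, 0, 8, 28]].
An LDLᵀ factorisation of H has diagonal entries 42, 76/21, 44/19, 4/11.
So there are 4 positive pivots.
H is positive definite, so the origin is a strict local minimum.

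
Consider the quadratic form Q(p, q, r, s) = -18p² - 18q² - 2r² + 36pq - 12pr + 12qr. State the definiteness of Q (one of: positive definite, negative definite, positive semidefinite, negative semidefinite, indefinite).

Write A = [[-18, 18, -6, 0], [18, -18, 6, 0], [-6, 6, -2, 0], [0, 0, 0, 0]].
Row-reducing A symmetrically gives the diagonal entries -18, 0, 0, 0.
That gives 1 negative, 3 zero pivots.
Hence Q is negative semidefinite.

negative semidefinite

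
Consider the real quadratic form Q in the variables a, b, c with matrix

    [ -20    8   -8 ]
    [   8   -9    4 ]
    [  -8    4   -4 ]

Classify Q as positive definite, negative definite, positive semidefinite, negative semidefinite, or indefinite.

Applying the same elementary operations to the rows and columns of A produces a congruent diagonal matrix with entries -20, -29/5, -20/29.
Counting signs: 3 negative.
Hence Q is negative definite.

negative definite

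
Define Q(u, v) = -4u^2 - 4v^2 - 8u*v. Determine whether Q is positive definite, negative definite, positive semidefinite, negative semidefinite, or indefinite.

negative semidefinite

The associated matrix is A = [[-4, -4], [-4, -4]].
Applying the same elementary operations to the rows and columns of A produces a congruent diagonal matrix with entries -4, 0.
That gives 1 negative, 1 zero pivots.
Hence Q is negative semidefinite.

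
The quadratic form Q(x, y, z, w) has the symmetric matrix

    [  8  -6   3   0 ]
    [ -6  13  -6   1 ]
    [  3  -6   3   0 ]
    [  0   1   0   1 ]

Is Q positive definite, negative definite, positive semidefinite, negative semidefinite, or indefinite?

positive semidefinite

Applying the same elementary operations to the rows and columns of A produces a congruent diagonal matrix with entries 8, 17/2, 15/68, 0.
So there are 3 positive, 1 zero pivots.
Hence Q is positive semidefinite.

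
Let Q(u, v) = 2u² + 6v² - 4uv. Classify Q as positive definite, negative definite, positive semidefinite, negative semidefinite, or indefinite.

The symmetric matrix of Q is [[2, -2], [-2, 6]].
For the 2×2 matrix [[2, -2], [-2, 6]]: det = 2·6 − (-2)² = 8, trace = 8.
det > 0 so both eigenvalues share the sign of the trace; trace = 8 > 0 ⇒ both positive.

positive definite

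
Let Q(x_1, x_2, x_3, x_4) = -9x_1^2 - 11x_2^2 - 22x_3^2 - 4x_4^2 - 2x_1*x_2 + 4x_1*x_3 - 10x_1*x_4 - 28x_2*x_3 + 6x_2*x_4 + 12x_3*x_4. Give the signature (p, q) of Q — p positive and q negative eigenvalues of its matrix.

Write A = [[-9, -1, 2, -5], [-1, -11, -14, 3], [2, -14, -22, 6], [-5, 3, 6, -4]].
Row-reducing A symmetrically gives the diagonal entries -9, -98/9, -146/49, -3/73.
That gives 4 negative pivots.

(0, 4)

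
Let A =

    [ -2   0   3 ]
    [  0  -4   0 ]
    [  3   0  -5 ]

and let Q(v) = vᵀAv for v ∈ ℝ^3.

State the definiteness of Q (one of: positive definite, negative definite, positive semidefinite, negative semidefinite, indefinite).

negative definite

Leading principal minors: Δ_1 = -2, Δ_2 = 8, Δ_3 = -4.
The signs alternate starting with Δ_1 < 0, so by Sylvester's criterion Q is negative definite.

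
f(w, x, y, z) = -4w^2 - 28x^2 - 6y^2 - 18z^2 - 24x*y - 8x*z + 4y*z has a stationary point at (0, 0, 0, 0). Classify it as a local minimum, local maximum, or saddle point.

The Hessian at the origin is H = [[-8, 0, 0, 0], [0, -56, -24, -8], [0, -24, -12, 4], [0, -8, 4, -36]].
Applying the same elementary operations to the rows and columns of H produces a congruent diagonal matrix with entries -8, -56, -12/7, -8/3.
So there are 4 negative pivots.
H is negative definite, so the origin is a strict local maximum.

local maximum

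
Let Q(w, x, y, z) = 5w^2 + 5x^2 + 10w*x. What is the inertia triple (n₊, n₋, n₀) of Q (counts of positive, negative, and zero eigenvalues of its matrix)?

The symmetric matrix is A = [[5, 5, 0, 0], [5, 5, 0, 0], [0, 0, 0, 0], [0, 0, 0, 0]].
Row-reducing A symmetrically gives the diagonal entries 5, 0, 0, 0.
That gives 1 positive, 3 zero pivots.

(1, 0, 3)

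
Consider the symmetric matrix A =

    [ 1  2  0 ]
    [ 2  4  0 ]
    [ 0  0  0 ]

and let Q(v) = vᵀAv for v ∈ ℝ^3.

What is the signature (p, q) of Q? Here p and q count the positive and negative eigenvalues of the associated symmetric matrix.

Symmetric row and column elimination reduces A to a congruent diagonal form with pivots 1, 0, 0.
Counting signs: 1 positive, 2 zero.

(1, 0)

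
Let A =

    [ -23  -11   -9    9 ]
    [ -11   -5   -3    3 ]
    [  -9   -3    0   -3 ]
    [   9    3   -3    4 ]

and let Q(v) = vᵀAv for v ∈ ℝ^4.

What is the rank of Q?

4

Row-reducing A symmetrically gives the diagonal entries -23, 6/23, -3, 1.
Counting signs: 2 positive, 2 negative.
The rank is the number of nonzero pivots: 4.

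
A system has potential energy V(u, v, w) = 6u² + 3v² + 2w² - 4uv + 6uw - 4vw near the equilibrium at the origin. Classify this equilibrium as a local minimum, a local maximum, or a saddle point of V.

local minimum

The Hessian at the origin is H = [[12, -4, 6], [-4, 6, -4], [6, -4, 4]].
Congruent diagonalization of H (simultaneous row and column reduction) yields pivots 12, 14/3, 1/7.
Counting signs: 3 positive.
H is positive definite, so the origin is a strict local minimum.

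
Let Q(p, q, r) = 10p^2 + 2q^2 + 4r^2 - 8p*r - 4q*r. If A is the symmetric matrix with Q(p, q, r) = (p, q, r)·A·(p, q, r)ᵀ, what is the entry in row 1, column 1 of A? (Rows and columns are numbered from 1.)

10

The coefficient of p^2 in Q is 10, and that is exactly A[1,1].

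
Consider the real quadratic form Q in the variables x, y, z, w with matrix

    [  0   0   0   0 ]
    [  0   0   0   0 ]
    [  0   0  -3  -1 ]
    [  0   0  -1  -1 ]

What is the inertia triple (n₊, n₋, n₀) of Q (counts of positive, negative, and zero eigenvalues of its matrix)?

(0, 2, 2)

Row-reducing A symmetrically gives the diagonal entries 0, 0, -3, -2/3.
That gives 2 negative, 2 zero pivots.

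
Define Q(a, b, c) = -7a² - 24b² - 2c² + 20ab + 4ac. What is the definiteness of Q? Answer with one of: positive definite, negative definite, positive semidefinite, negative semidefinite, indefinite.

negative definite

The symmetric matrix of Q is A = [[-7, 10, 2], [10, -24, 0], [2, 0, -2]].
Leading principal minors: Δ_1 = -7, Δ_2 = 68, Δ_3 = -40.
The signs alternate starting with Δ_1 < 0, so by Sylvester's criterion Q is negative definite.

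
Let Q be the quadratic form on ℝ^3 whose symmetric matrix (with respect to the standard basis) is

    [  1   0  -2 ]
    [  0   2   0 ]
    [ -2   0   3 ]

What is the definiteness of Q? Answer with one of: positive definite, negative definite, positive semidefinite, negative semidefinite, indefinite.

An LDLᵀ factorisation of A has diagonal entries 1, 2, -1.
Counting signs: 2 positive, 1 negative.
Hence Q is indefinite.

indefinite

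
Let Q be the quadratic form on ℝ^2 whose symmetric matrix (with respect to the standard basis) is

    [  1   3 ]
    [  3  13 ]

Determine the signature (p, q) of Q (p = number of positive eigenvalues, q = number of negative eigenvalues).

(2, 0)

An LDLᵀ factorisation of A has diagonal entries 1, 4.
That gives 2 positive pivots.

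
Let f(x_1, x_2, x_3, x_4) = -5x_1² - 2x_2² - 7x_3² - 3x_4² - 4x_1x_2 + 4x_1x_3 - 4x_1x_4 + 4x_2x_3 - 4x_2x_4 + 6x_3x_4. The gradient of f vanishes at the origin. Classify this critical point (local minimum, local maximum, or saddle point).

local maximum

The Hessian at the origin is H = [[-10, -4, 4, -4], [-4, -4, 4, -4], [4, 4, -14, 6], [-4, -4, 6, -6]].
Symmetric row and column elimination reduces H to a congruent diagonal form with pivots -10, -12/5, -10, -8/5.
Counting signs: 4 negative.
H is negative definite, so the origin is a strict local maximum.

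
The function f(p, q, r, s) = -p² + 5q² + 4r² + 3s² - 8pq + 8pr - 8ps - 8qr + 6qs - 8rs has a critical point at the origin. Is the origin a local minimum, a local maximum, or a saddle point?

The Hessian at the origin is H = [[-2, -8, 8, -8], [-8, 10, -8, 6], [8, -8, 8, -8], [-8, 6, -8, 6]].
An LDLᵀ factorisation of H has diagonal entries -2, 42, 40/21, -4.
Counting signs: 2 positive, 2 negative.
H is indefinite, so the origin is a saddle point.

saddle point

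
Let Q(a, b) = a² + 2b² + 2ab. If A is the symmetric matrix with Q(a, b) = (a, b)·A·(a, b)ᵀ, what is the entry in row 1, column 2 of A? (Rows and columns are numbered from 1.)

1

The coefficient of a·b in Q is 2. For a symmetric A this equals A[1,2] + A[2,1] = 2·A[1,2].
So A[1,2] = 2/2 = 1.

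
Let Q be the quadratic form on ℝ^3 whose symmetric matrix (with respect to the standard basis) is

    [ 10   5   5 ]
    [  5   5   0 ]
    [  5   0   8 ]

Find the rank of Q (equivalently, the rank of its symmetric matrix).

An LDLᵀ factorisation of A has diagonal entries 10, 5/2, 3.
That gives 3 positive pivots.
The rank is the number of nonzero pivots: 3.

3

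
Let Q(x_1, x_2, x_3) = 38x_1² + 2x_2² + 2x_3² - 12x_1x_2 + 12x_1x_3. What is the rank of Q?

3

Write A = [[38, -6, 6], [-6, 2, 0], [6, 0, 2]].
An LDLᵀ factorisation of A has diagonal entries 38, 20/19, 1/5.
Counting signs: 3 positive.
The rank is the number of nonzero pivots: 3.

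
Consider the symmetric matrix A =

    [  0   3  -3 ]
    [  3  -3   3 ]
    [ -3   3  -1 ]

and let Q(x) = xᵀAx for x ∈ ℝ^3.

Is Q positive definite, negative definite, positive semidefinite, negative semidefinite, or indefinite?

indefinite

A is congruent to a diagonal matrix with 2 positive, 1 negative and 0 zero entries, so Q is indefinite.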